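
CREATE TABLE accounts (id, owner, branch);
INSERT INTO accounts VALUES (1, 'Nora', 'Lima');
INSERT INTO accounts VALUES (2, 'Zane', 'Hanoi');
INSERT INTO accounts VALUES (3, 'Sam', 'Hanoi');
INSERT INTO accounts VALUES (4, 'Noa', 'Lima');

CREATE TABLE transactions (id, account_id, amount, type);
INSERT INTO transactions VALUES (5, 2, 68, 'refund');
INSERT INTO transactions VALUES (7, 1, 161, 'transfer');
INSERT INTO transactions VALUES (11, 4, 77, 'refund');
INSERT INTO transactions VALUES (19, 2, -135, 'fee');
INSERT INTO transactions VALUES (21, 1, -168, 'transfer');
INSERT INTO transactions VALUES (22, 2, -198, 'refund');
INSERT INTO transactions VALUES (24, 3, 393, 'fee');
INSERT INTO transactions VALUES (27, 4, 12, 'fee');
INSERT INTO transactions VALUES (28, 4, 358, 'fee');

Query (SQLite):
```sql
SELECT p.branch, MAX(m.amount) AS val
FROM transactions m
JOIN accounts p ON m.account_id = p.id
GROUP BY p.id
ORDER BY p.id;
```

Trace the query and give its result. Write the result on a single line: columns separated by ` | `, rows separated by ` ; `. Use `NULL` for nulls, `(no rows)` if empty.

Lima | 161 ; Hanoi | 68 ; Hanoi | 393 ; Lima | 358

Join each transactions row to its accounts via account_id.
Group joined rows by accounts.id; compute MAX(m.amount) per group.
  1: ids {7, 21} → MAX(m.amount)=161
  2: ids {5, 19, 22} → MAX(m.amount)=68
  3: ids {24} → MAX(m.amount)=393
  4: ids {11, 27, 28} → MAX(m.amount)=358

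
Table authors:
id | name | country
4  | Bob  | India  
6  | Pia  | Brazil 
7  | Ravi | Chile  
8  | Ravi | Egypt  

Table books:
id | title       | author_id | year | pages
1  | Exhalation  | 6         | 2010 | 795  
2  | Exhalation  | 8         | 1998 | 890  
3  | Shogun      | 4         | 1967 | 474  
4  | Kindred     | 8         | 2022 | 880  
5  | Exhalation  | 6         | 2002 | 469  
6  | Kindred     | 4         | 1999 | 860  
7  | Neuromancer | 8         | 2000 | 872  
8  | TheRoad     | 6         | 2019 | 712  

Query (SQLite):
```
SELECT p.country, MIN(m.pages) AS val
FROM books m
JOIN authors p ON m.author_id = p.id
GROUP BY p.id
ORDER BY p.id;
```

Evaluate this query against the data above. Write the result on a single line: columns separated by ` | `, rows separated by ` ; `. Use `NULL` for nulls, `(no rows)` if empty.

India | 474 ; Brazil | 469 ; Egypt | 872

Join each books row to its authors via author_id.
Group joined rows by authors.id; compute MIN(m.pages) per group.
  4: ids {3, 6} → MIN(m.pages)=474
  6: ids {1, 5, 8} → MIN(m.pages)=469
  8: ids {2, 4, 7} → MIN(m.pages)=872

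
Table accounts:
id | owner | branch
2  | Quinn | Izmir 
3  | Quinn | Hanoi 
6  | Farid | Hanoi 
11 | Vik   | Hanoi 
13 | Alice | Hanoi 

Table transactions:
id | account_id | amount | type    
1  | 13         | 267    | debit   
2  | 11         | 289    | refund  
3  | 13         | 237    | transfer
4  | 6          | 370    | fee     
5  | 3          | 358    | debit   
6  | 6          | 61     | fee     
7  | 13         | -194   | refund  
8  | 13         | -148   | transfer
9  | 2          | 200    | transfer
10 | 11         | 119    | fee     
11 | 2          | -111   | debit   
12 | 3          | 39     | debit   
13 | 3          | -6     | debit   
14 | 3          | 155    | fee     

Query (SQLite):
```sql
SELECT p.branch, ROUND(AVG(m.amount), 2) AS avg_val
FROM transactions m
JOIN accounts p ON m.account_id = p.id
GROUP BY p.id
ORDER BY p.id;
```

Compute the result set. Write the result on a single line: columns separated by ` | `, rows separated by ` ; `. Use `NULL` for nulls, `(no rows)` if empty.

Izmir | 44.5 ; Hanoi | 136.5 ; Hanoi | 215.5 ; Hanoi | 204 ; Hanoi | 40.5

Join each transactions row to its accounts via account_id.
Group joined rows by accounts.id; compute ROUND(AVG(m.amount), 2) per group.
  2: ids {9, 11} → ROUND(AVG(m.amount), 2)=44.5
  3: ids {5, 12, 13, 14} → ROUND(AVG(m.amount), 2)=136.5
  6: ids {4, 6} → ROUND(AVG(m.amount), 2)=215.5
  11: ids {2, 10} → ROUND(AVG(m.amount), 2)=204
  13: ids {1, 3, 7, 8} → ROUND(AVG(m.amount), 2)=40.5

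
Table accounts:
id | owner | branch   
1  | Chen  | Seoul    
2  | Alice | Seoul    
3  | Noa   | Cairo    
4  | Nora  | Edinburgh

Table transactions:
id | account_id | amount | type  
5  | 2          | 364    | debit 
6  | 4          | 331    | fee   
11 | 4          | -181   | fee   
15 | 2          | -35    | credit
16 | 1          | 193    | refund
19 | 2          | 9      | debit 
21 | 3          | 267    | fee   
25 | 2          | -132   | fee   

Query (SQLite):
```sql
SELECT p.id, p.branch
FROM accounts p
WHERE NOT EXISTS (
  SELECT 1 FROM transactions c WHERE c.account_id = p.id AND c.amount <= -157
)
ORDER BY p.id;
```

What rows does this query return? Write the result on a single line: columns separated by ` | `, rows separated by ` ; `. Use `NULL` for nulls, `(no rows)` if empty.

1 | Seoul ; 2 | Seoul ; 3 | Cairo

For each accounts row, check whether any transactions with matching account_id has amount <= -157.
Keep rows where that is false.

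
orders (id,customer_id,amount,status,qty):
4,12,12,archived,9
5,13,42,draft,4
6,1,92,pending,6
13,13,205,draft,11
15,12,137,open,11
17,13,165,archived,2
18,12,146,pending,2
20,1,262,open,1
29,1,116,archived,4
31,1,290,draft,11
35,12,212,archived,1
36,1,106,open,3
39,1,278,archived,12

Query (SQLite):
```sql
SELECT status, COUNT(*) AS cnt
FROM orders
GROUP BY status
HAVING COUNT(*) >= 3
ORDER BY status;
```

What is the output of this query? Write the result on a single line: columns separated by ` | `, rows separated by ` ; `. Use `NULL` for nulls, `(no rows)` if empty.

archived | 5 ; draft | 3 ; open | 3

Partition orders by status; compute COUNT(*) within each group.
HAVING: keep groups with count ≥ 3.
  archived: ids {4, 17, 29, 35, 39} → COUNT(*)=5
  draft: ids {5, 13, 31} → COUNT(*)=3
  open: ids {15, 20, 36} → COUNT(*)=3
  pending: ids {6, 18} → COUNT(*)=2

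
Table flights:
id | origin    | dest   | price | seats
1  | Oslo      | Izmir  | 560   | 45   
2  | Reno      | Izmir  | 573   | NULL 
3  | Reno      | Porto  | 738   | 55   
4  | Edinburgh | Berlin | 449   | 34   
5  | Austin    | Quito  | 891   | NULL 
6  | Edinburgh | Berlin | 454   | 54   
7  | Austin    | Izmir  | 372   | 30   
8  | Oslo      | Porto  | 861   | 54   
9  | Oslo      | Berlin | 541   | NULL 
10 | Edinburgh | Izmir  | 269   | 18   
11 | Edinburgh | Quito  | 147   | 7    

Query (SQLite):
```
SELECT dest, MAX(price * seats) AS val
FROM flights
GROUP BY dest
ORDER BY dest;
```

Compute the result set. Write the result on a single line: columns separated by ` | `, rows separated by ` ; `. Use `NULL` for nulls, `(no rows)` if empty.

Berlin | 24516 ; Izmir | 25200 ; Porto | 46494 ; Quito | 1029

For each row compute price * seats.
Group by dest; take MAX of the expression per group.
  Berlin: ids {4, 6, 9} → MAX(price * seats)=24516
  Izmir: ids {1, 2, 7, 10} → MAX(price * seats)=25200
  Porto: ids {3, 8} → MAX(price * seats)=46494
  Quito: ids {5, 11} → MAX(price * seats)=1029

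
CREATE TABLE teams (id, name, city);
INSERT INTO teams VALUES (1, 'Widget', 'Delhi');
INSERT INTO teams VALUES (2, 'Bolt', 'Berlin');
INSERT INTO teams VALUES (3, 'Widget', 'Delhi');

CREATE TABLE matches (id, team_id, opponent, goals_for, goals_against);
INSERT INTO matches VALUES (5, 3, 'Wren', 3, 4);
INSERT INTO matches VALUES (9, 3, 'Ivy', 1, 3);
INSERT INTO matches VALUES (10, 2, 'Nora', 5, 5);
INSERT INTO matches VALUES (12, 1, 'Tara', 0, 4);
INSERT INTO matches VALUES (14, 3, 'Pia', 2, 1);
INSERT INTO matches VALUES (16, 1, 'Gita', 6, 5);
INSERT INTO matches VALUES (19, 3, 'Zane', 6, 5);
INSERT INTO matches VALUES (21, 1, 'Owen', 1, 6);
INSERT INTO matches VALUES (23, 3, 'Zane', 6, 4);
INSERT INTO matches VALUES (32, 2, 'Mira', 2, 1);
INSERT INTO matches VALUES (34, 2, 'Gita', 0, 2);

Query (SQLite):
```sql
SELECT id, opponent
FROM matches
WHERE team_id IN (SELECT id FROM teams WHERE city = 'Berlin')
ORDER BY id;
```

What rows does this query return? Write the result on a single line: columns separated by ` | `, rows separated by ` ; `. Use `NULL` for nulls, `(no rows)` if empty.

10 | Nora ; 32 | Mira ; 34 | Gita

Inner query: teams.id where city = 'Berlin'.
Outer: keep matches rows whose team_id is in that set.
Inner query → {2}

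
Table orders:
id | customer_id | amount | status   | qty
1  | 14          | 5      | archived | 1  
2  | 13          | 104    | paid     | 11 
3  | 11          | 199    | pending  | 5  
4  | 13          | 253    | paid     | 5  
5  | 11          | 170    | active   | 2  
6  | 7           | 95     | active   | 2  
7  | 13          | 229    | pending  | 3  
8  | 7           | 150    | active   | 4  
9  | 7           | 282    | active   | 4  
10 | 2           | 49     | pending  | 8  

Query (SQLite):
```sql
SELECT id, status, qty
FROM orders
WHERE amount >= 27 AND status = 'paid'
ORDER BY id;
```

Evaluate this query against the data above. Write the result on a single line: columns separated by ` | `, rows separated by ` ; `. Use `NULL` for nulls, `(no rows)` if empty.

2 | paid | 11 ; 4 | paid | 5

amount >= 27: ids {2, 3, 4, 5, 6, 7, 8, 9, 10}
status = 'paid': ids {2, 4}
Combine with AND.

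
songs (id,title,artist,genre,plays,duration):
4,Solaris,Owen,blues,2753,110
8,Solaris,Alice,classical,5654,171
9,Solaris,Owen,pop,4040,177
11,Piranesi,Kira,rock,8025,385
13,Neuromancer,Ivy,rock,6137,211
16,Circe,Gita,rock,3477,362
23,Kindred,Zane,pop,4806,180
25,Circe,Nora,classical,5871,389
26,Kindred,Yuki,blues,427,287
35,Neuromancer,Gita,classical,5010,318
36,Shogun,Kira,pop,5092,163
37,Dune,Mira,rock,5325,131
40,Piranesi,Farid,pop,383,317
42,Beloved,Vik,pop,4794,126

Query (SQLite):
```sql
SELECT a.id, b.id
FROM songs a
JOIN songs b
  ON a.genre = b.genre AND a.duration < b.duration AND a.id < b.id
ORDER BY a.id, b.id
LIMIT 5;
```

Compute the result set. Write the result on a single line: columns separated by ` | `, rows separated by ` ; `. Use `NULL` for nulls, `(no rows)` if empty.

Pairs (a,b) with same genre, a.duration < b.duration, a.id < b.id.
genre groups: blues:{4,26} classical:{8,25,35} pop:{9,23,36,40,42} rock:{11,13,16,37}
Ordered by (a.id, b.id); first 5.

4 | 26 ; 8 | 25 ; 8 | 35 ; 9 | 23 ; 9 | 40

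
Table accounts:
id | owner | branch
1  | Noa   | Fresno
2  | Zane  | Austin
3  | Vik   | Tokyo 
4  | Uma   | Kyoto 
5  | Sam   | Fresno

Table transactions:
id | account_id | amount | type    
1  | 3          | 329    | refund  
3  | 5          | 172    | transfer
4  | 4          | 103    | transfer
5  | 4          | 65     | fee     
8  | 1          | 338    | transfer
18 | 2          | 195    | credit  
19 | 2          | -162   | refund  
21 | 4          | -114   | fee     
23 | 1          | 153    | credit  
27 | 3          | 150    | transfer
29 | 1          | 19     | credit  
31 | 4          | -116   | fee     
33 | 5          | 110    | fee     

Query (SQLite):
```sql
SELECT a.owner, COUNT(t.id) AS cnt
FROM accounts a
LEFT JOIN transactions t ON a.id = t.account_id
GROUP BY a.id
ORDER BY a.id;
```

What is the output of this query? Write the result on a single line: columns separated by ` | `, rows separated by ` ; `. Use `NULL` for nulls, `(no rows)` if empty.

Noa | 3 ; Zane | 2 ; Vik | 2 ; Uma | 4 ; Sam | 2

LEFT JOIN keeps every accounts row; unmatched ones get NULL for transactions columns.
Group by accounts.id and compute COUNT(t.id). COUNT(col) of an all-NULL group is 0.
  1: ids {8, 23, 29} → COUNT(t.id)=3
  2: ids {18, 19} → COUNT(t.id)=2
  3: ids {1, 27} → COUNT(t.id)=2
  4: ids {4, 5, 21, 31} → COUNT(t.id)=4
  5: ids {3, 33} → COUNT(t.id)=2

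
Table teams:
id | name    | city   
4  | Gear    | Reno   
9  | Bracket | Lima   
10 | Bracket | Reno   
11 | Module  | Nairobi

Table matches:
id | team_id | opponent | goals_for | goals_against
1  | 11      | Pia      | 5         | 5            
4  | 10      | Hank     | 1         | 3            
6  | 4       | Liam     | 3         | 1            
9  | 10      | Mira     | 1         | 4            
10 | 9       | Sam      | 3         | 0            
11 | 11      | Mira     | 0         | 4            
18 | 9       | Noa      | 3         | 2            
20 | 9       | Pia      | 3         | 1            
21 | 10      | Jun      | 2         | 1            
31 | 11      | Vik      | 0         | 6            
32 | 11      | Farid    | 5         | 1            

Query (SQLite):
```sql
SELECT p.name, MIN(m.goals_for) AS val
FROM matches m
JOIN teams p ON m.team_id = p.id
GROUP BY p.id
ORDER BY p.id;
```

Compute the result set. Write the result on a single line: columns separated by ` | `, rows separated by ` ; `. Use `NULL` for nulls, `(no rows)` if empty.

Gear | 3 ; Bracket | 3 ; Bracket | 1 ; Module | 0

Join each matches row to its teams via team_id.
Group joined rows by teams.id; compute MIN(m.goals_for) per group.
  4: ids {6} → MIN(m.goals_for)=3
  9: ids {10, 18, 20} → MIN(m.goals_for)=3
  10: ids {4, 9, 21} → MIN(m.goals_for)=1
  11: ids {1, 11, 31, 32} → MIN(m.goals_for)=0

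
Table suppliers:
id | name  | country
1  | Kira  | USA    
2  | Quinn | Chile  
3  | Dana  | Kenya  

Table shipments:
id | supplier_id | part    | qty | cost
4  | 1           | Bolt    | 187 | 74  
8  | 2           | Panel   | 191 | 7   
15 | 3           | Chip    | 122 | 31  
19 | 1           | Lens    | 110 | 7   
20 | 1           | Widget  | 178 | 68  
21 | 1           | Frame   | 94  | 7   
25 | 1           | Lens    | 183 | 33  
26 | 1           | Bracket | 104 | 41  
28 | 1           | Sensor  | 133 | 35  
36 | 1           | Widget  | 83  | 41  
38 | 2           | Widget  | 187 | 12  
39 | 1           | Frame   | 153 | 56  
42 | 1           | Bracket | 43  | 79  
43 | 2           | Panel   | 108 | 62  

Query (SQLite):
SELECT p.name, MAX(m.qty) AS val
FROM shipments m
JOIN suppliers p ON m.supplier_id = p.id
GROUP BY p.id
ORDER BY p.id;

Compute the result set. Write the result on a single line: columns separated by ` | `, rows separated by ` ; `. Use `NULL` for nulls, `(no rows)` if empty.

Join each shipments row to its suppliers via supplier_id.
Group joined rows by suppliers.id; compute MAX(m.qty) per group.
  1: ids {4, 19, 20, 21, 25, 26, 28, 36, 39, 42} → MAX(m.qty)=187
  2: ids {8, 38, 43} → MAX(m.qty)=191
  3: ids {15} → MAX(m.qty)=122

Kira | 187 ; Quinn | 191 ; Dana | 122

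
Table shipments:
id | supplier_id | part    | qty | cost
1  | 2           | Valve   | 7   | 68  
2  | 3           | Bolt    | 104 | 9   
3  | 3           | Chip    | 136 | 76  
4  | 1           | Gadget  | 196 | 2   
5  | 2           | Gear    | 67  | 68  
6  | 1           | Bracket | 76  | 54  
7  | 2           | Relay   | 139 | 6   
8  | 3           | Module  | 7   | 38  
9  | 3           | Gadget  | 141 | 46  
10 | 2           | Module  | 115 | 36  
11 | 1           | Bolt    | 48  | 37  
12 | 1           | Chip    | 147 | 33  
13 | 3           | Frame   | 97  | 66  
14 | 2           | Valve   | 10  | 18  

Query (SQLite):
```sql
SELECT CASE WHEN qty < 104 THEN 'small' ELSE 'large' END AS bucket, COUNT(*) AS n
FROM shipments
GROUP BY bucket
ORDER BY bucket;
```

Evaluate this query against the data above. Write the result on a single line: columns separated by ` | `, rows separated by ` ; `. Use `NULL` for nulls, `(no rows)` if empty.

Bucket rows by qty < 104 → 'small' else 'large'; count each bucket.

large | 7 ; small | 7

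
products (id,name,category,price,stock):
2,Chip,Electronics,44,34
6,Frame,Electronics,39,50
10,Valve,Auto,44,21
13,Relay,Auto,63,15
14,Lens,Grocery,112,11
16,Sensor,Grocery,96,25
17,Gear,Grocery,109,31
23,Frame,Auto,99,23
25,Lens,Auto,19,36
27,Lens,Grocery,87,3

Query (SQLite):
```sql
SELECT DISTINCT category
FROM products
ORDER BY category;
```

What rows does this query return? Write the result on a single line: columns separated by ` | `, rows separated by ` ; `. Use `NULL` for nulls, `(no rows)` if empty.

Collect distinct category values from products.

Auto ; Electronics ; Grocery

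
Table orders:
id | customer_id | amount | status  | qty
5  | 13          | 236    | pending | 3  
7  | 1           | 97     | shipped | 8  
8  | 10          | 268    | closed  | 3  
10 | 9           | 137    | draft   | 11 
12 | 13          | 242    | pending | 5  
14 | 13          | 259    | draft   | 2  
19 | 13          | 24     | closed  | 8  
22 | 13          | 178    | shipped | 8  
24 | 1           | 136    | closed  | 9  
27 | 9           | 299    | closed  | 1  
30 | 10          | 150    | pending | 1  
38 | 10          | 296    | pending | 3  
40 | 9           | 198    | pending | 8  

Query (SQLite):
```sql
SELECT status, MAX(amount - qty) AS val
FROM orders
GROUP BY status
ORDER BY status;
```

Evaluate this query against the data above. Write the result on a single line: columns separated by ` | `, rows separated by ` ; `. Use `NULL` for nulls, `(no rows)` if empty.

closed | 298 ; draft | 257 ; pending | 293 ; shipped | 170

For each row compute amount - qty.
Group by status; take MAX of the expression per group.
  closed: ids {8, 19, 24, 27} → MAX(amount - qty)=298
  draft: ids {10, 14} → MAX(amount - qty)=257
  pending: ids {5, 12, 30, 38, 40} → MAX(amount - qty)=293
  shipped: ids {7, 22} → MAX(amount - qty)=170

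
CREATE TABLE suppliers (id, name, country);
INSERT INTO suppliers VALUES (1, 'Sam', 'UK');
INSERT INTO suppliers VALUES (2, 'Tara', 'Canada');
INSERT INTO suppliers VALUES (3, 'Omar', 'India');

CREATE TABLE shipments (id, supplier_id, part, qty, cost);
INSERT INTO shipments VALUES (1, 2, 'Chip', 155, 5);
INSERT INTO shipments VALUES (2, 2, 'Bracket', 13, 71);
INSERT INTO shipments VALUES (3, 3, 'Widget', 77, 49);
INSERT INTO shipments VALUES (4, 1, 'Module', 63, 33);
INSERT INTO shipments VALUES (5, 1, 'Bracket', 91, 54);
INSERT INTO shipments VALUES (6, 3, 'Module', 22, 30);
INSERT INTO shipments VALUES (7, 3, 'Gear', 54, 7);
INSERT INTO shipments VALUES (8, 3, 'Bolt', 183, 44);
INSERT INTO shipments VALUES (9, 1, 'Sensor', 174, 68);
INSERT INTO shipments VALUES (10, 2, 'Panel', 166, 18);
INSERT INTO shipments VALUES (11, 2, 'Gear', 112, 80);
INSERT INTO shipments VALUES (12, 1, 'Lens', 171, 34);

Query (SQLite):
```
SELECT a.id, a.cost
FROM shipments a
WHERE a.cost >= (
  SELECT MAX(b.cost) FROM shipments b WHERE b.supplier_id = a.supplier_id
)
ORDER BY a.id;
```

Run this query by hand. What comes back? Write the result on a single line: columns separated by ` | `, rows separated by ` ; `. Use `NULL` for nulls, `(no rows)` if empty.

For each shipments row a, compute MAX(cost) over rows sharing a.supplier_id.
Keep row a if a.cost >= that per-group MAX.
  supplier_id=1: MAX(cost) = 68
  supplier_id=2: MAX(cost) = 80
  supplier_id=3: MAX(cost) = 49

3 | 49 ; 9 | 68 ; 11 | 80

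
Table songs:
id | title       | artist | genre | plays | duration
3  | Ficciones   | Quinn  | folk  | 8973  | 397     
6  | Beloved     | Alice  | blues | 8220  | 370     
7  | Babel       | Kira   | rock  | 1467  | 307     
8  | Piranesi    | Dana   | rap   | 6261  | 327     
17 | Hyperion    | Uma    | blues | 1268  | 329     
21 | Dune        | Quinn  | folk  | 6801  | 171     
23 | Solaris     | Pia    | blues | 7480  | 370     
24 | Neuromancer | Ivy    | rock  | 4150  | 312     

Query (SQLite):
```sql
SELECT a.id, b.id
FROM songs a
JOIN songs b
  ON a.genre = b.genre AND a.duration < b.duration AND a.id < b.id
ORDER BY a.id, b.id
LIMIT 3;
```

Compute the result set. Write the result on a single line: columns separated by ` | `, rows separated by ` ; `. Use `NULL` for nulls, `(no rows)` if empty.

Pairs (a,b) with same genre, a.duration < b.duration, a.id < b.id.
genre groups: blues:{6,17,23} folk:{3,21} rap:{8} rock:{7,24}
Ordered by (a.id, b.id); first 3.

7 | 24 ; 17 | 23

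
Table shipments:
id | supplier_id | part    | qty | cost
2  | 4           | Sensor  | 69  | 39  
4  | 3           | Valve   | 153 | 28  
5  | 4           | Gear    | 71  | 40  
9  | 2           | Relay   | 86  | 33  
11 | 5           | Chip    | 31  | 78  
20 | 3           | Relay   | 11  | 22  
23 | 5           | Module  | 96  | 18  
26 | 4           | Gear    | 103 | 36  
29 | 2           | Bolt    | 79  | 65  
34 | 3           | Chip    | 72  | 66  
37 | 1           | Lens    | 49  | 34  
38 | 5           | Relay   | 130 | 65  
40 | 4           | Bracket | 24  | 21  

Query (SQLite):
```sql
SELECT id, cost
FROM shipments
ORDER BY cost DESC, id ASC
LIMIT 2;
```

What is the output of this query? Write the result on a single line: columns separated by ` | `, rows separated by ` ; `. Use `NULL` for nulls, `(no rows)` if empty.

11 | 78 ; 34 | 66

Sort by cost desc, tiebreak id asc: (78, id=11), (66, id=34), (65, id=29), (65, id=38), (40, id=5) …. Take first 2.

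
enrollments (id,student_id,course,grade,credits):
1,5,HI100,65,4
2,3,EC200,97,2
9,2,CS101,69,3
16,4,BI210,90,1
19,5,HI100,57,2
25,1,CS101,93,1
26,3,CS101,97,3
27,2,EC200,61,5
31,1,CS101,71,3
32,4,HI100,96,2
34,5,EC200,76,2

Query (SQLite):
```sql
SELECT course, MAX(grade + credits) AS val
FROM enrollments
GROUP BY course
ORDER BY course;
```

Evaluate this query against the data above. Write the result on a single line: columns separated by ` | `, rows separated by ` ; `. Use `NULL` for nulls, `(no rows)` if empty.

For each row compute grade + credits.
Group by course; take MAX of the expression per group.
  BI210: ids {16} → MAX(grade + credits)=91
  CS101: ids {9, 25, 26, 31} → MAX(grade + credits)=100
  EC200: ids {2, 27, 34} → MAX(grade + credits)=99
  HI100: ids {1, 19, 32} → MAX(grade + credits)=98

BI210 | 91 ; CS101 | 100 ; EC200 | 99 ; HI100 | 98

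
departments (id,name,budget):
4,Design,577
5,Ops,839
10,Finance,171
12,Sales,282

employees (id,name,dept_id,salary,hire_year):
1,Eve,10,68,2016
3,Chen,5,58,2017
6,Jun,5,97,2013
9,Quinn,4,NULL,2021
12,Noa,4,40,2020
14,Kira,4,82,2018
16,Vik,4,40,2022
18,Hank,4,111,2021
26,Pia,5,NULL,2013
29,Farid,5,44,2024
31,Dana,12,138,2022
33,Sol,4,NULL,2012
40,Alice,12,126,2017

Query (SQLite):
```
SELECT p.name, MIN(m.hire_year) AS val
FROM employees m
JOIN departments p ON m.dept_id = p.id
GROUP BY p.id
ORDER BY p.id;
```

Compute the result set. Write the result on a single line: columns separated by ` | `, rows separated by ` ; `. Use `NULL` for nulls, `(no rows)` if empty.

Design | 2012 ; Ops | 2013 ; Finance | 2016 ; Sales | 2017

Join each employees row to its departments via dept_id.
Group joined rows by departments.id; compute MIN(m.hire_year) per group.
  4: ids {9, 12, 14, 16, 18, 33} → MIN(m.hire_year)=2012
  5: ids {3, 6, 26, 29} → MIN(m.hire_year)=2013
  10: ids {1} → MIN(m.hire_year)=2016
  12: ids {31, 40} → MIN(m.hire_year)=2017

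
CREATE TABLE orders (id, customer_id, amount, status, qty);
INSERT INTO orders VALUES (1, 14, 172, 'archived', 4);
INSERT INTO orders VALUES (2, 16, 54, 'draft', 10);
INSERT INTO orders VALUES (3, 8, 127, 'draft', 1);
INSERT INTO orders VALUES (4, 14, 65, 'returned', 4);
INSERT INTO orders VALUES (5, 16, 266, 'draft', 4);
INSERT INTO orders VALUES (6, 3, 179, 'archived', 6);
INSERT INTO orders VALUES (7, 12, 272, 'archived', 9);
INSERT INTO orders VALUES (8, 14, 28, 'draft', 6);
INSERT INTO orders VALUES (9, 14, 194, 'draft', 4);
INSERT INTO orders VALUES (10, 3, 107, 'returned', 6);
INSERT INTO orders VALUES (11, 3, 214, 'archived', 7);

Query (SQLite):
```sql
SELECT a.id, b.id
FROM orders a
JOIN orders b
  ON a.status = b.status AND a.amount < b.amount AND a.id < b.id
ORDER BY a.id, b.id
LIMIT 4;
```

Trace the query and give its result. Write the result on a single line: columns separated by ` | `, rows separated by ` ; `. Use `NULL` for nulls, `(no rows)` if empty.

Pairs (a,b) with same status, a.amount < b.amount, a.id < b.id.
status groups: archived:{1,6,7,11} draft:{2,3,5,8,9} returned:{4,10}
Ordered by (a.id, b.id); first 4.

1 | 6 ; 1 | 7 ; 1 | 11 ; 2 | 3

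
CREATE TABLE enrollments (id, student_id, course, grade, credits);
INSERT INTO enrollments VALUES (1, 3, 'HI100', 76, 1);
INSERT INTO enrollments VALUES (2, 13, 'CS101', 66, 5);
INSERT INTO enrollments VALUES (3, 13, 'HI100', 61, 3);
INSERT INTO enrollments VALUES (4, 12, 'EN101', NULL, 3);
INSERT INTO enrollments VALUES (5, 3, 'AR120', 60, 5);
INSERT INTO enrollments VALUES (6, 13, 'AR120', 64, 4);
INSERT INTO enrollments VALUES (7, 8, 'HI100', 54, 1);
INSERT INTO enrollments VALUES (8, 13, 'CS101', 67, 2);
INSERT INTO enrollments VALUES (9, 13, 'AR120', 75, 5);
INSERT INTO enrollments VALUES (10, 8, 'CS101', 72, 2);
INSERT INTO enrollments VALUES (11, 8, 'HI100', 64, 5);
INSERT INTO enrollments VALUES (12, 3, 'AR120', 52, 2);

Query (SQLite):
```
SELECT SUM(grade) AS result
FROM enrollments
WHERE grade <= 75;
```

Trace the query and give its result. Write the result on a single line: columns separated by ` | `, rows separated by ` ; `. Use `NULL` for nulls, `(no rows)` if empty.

Rows where grade <= 75 → grade values: [66, 61, 60, 64, 54, 67, 75, 72, 64, 52].
SUM of non-NULL values = 635.

635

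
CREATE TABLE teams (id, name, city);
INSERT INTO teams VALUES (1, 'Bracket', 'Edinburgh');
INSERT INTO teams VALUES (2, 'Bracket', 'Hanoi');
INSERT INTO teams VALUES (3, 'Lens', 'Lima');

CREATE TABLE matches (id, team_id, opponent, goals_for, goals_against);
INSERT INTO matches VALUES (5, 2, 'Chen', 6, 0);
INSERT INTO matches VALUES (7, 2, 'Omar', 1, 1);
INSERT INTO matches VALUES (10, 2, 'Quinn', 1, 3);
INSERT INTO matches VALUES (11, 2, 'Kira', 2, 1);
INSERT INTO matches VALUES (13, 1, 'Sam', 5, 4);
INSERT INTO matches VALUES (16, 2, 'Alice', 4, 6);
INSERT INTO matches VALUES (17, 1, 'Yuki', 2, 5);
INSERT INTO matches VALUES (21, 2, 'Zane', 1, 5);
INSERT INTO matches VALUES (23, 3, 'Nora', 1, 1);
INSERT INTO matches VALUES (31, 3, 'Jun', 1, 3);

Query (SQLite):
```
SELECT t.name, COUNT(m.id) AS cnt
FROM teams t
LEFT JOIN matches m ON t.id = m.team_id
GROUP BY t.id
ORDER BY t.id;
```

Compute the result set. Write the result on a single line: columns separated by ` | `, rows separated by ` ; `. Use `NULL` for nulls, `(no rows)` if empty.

Bracket | 2 ; Bracket | 6 ; Lens | 2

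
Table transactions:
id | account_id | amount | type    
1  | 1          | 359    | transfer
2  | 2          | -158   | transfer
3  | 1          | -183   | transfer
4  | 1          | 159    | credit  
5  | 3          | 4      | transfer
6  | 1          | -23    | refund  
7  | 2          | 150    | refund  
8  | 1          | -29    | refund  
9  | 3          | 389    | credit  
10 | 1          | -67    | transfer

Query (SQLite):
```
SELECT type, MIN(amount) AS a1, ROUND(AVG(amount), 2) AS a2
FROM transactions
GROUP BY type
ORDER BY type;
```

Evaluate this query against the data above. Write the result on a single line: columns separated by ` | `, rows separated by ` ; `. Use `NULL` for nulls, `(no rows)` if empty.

Group transactions by type.
Per group compute: MIN(amount), ROUND(AVG(amount), 2).
  credit: ids {4, 9} → MIN(amount)=159, ROUND(AVG(amount), 2)=274
  refund: ids {6, 7, 8} → MIN(amount)=-29, ROUND(AVG(amount), 2)=32.67
  transfer: ids {1, 2, 3, 5, 10} → MIN(amount)=-183, ROUND(AVG(amount), 2)=-9

credit | 159 | 274 ; refund | -29 | 32.67 ; transfer | -183 | -9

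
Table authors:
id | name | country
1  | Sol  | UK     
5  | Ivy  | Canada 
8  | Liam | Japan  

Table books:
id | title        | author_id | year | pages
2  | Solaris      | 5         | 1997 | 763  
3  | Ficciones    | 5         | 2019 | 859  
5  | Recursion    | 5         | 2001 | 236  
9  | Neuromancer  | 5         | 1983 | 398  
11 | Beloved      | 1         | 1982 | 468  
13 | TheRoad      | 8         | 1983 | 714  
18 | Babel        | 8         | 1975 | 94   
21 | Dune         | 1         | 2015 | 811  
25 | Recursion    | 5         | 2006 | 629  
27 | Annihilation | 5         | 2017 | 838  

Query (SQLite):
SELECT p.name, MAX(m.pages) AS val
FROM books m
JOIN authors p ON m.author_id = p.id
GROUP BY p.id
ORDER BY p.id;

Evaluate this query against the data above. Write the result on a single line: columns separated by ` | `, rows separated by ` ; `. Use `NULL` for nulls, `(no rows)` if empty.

Join each books row to its authors via author_id.
Group joined rows by authors.id; compute MAX(m.pages) per group.
  1: ids {11, 21} → MAX(m.pages)=811
  5: ids {2, 3, 5, 9, 25, 27} → MAX(m.pages)=859
  8: ids {13, 18} → MAX(m.pages)=714

Sol | 811 ; Ivy | 859 ; Liam | 714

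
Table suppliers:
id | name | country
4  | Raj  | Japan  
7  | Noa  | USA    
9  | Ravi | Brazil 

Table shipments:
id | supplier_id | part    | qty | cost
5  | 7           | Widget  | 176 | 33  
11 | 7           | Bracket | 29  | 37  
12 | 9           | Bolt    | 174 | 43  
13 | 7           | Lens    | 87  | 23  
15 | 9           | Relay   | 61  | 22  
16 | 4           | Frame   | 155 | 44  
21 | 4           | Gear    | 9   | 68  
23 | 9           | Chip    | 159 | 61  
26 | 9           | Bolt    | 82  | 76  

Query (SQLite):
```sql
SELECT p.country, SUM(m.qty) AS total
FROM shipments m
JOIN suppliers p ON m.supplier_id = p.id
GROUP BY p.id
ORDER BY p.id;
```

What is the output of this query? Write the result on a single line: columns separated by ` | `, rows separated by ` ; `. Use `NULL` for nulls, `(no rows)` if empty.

Japan | 164 ; USA | 292 ; Brazil | 476

Join each shipments row to its suppliers via supplier_id.
Group joined rows by suppliers.id; compute SUM(m.qty) per group.
  4: ids {16, 21} → SUM(m.qty)=164
  7: ids {5, 11, 13} → SUM(m.qty)=292
  9: ids {12, 15, 23, 26} → SUM(m.qty)=476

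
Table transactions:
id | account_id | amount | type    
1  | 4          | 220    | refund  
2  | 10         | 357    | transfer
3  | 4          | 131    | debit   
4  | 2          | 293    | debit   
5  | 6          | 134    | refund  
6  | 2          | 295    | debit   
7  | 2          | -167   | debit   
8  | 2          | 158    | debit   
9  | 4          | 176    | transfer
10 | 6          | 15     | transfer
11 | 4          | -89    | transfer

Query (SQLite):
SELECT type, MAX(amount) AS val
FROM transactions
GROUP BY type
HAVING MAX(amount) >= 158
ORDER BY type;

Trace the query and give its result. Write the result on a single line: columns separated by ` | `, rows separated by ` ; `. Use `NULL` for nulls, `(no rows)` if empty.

debit | 295 ; refund | 220 ; transfer | 357

Partition transactions by type; compute MAX(amount) within each group.
HAVING: keep groups where MAX(amount) >= 158.
  debit: ids {3, 4, 6, 7, 8} → MAX(amount)=295
  refund: ids {1, 5} → MAX(amount)=220
  transfer: ids {2, 9, 10, 11} → MAX(amount)=357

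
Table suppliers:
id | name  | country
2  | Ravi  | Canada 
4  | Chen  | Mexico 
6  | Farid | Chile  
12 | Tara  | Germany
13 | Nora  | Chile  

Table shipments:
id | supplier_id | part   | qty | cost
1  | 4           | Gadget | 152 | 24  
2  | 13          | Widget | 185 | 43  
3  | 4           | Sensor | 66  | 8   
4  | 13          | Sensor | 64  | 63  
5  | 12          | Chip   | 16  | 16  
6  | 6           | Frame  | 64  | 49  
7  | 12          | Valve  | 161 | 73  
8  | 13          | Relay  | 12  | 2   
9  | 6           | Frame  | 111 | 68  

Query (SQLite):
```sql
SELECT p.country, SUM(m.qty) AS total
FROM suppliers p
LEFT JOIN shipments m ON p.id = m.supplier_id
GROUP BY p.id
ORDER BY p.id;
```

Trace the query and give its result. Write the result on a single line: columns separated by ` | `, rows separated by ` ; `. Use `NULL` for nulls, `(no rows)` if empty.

Canada | NULL ; Mexico | 218 ; Chile | 175 ; Germany | 177 ; Chile | 261

LEFT JOIN keeps every suppliers row; unmatched ones get NULL for shipments columns.
Group by suppliers.id and compute SUM(m.qty). SUM over an all-NULL group is NULL.
  2: ids {—} → SUM(m.qty)=NULL
  4: ids {1, 3} → SUM(m.qty)=218
  6: ids {6, 9} → SUM(m.qty)=175
  12: ids {5, 7} → SUM(m.qty)=177
  13: ids {2, 4, 8} → SUM(m.qty)=261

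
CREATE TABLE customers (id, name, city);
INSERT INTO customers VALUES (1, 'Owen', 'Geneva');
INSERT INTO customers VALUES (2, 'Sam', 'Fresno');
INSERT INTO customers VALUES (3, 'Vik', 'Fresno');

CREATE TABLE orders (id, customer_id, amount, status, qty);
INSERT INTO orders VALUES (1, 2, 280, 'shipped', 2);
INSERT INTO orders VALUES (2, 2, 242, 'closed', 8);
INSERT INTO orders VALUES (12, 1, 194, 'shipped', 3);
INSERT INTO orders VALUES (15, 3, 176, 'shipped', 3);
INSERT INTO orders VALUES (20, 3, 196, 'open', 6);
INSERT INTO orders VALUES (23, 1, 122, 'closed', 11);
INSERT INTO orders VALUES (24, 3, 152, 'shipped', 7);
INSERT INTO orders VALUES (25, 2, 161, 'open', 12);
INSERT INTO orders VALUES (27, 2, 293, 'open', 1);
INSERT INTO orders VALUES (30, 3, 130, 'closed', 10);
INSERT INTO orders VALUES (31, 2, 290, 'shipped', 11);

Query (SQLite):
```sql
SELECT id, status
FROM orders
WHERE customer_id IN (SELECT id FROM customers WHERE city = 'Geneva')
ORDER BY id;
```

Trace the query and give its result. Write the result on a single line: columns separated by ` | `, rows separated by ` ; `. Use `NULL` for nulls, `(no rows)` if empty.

12 | shipped ; 23 | closed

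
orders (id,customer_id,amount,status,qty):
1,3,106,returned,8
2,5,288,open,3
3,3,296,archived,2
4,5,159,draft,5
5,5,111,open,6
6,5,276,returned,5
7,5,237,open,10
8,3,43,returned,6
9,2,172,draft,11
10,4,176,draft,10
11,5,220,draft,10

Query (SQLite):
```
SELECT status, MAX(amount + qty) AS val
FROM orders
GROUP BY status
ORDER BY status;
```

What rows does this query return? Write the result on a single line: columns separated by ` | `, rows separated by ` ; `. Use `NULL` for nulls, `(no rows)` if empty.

For each row compute amount + qty.
Group by status; take MAX of the expression per group.
  archived: ids {3} → MAX(amount + qty)=298
  draft: ids {4, 9, 10, 11} → MAX(amount + qty)=230
  open: ids {2, 5, 7} → MAX(amount + qty)=291
  returned: ids {1, 6, 8} → MAX(amount + qty)=281

archived | 298 ; draft | 230 ; open | 291 ; returned | 281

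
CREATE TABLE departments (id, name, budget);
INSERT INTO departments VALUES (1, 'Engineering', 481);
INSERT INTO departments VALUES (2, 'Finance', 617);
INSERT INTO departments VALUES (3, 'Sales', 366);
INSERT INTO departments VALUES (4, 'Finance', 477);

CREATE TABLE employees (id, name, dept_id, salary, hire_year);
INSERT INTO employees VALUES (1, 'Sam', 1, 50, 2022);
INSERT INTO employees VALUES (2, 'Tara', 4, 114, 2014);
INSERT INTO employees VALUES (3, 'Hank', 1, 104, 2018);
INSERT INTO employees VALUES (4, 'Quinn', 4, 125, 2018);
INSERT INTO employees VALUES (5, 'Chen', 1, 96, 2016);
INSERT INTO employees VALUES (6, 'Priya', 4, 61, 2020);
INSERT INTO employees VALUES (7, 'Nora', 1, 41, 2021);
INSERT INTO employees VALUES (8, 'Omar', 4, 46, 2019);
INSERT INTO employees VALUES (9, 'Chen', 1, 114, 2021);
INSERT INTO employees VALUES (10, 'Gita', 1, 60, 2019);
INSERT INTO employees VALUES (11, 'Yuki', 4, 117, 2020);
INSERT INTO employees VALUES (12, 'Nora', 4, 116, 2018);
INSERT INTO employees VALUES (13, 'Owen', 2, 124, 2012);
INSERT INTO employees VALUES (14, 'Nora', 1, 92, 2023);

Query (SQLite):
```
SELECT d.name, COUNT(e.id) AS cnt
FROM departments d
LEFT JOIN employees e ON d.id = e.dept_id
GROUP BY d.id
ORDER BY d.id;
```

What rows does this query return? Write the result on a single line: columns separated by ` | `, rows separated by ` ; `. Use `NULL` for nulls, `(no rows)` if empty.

LEFT JOIN keeps every departments row; unmatched ones get NULL for employees columns.
Group by departments.id and compute COUNT(e.id). COUNT(col) of an all-NULL group is 0.
  1: ids {1, 3, 5, 7, 9, 10, 14} → COUNT(e.id)=7
  2: ids {13} → COUNT(e.id)=1
  3: ids {—} → COUNT(e.id)=0
  4: ids {2, 4, 6, 8, 11, 12} → COUNT(e.id)=6

Engineering | 7 ; Finance | 1 ; Sales | 0 ; Finance | 6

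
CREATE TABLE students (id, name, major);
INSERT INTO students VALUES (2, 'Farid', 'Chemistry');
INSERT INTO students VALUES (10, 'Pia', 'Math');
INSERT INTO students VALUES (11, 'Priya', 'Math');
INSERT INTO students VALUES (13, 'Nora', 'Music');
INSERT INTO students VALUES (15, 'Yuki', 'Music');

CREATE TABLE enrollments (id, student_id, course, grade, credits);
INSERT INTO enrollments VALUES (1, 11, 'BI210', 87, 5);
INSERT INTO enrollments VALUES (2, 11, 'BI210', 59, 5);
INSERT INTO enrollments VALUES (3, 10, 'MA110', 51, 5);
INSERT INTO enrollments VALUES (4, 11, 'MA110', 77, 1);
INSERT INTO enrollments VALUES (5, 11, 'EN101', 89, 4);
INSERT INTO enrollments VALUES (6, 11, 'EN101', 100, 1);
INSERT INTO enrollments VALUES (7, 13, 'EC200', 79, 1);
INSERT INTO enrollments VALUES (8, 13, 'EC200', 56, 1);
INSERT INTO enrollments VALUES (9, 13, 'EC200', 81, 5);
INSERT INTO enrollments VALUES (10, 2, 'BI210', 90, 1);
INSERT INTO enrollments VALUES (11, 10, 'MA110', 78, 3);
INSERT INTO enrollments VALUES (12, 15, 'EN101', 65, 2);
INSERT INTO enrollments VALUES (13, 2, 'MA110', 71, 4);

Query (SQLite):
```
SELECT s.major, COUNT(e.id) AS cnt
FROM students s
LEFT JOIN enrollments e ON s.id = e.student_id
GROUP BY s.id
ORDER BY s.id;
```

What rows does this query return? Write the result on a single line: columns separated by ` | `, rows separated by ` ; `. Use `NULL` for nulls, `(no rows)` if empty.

LEFT JOIN keeps every students row; unmatched ones get NULL for enrollments columns.
Group by students.id and compute COUNT(e.id). COUNT(col) of an all-NULL group is 0.
  2: ids {10, 13} → COUNT(e.id)=2
  10: ids {3, 11} → COUNT(e.id)=2
  11: ids {1, 2, 4, 5, 6} → COUNT(e.id)=5
  13: ids {7, 8, 9} → COUNT(e.id)=3
  15: ids {12} → COUNT(e.id)=1

Chemistry | 2 ; Math | 2 ; Math | 5 ; Music | 3 ; Music | 1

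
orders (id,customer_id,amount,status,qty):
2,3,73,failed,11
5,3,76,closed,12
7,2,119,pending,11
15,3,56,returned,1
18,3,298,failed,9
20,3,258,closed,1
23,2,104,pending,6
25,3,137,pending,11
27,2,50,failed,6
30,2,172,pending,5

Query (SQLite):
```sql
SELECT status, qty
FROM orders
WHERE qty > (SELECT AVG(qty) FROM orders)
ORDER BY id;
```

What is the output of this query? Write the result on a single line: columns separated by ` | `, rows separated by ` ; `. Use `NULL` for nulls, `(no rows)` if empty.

Scalar subquery: AVG(qty) over all orders rows = 7.3.
Keep rows where qty > that value.

failed | 11 ; closed | 12 ; pending | 11 ; failed | 9 ; pending | 11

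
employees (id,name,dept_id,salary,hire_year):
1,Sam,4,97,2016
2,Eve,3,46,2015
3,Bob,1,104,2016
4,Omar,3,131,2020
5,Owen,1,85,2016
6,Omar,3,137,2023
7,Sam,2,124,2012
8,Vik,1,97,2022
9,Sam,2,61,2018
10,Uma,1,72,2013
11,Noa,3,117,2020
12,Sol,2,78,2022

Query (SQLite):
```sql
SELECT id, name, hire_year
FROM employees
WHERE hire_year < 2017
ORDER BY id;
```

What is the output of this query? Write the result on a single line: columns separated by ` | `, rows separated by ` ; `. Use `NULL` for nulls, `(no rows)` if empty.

1 | Sam | 2016 ; 2 | Eve | 2015 ; 3 | Bob | 2016 ; 5 | Owen | 2016 ; 7 | Sam | 2012 ; 10 | Uma | 2013

hire_year < 2017: ids {1, 2, 3, 5, 7, 10}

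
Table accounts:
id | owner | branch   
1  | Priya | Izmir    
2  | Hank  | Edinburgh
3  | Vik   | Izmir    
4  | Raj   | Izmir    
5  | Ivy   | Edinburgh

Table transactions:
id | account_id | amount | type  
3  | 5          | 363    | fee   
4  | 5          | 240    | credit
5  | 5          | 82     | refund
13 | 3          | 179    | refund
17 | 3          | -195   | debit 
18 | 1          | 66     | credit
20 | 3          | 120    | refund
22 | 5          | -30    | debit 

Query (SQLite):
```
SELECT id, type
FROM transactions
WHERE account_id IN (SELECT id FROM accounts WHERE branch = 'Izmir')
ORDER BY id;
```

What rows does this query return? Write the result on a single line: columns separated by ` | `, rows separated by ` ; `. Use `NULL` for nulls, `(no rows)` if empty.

Inner query: accounts.id where branch = 'Izmir'.
Outer: keep transactions rows whose account_id is in that set.
Inner query → {1, 3, 4}

13 | refund ; 17 | debit ; 18 | credit ; 20 | refund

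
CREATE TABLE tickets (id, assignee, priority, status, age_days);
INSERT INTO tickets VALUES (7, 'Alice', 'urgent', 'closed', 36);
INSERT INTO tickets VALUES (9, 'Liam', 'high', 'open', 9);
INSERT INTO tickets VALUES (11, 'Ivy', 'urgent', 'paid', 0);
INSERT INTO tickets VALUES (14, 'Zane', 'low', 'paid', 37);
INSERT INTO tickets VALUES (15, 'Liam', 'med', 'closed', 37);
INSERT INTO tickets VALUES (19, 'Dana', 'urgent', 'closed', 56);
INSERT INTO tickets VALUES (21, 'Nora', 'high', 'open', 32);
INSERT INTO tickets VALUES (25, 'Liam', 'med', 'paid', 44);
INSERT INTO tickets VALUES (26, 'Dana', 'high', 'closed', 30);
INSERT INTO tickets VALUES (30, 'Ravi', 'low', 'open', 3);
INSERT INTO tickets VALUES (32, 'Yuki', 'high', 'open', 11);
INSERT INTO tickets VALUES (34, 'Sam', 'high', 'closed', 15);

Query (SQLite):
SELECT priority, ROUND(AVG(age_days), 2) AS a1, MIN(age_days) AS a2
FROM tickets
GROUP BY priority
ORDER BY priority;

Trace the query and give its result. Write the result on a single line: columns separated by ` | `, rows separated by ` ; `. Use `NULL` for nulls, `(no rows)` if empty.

high | 19.4 | 9 ; low | 20 | 3 ; med | 40.5 | 37 ; urgent | 30.67 | 0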